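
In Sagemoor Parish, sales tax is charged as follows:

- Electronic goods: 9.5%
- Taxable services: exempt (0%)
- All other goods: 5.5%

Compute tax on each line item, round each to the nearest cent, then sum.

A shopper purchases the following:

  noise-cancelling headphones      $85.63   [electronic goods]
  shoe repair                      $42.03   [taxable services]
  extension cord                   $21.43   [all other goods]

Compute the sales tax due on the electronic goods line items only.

$8.13

Noise-cancelling headphones $85.63: electronic goods → 9.5% → $8.13
Tax on electronic goods = $8.13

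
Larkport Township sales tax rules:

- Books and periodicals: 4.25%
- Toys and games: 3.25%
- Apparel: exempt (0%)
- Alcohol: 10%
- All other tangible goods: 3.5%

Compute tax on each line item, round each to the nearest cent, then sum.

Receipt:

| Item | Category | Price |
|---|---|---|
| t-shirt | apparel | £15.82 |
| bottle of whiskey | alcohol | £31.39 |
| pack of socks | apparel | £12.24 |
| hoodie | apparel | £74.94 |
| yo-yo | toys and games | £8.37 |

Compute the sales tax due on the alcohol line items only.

£3.14

Bottle of whiskey £31.39: alcohol → 10% → £3.14
Tax on alcohol = £3.14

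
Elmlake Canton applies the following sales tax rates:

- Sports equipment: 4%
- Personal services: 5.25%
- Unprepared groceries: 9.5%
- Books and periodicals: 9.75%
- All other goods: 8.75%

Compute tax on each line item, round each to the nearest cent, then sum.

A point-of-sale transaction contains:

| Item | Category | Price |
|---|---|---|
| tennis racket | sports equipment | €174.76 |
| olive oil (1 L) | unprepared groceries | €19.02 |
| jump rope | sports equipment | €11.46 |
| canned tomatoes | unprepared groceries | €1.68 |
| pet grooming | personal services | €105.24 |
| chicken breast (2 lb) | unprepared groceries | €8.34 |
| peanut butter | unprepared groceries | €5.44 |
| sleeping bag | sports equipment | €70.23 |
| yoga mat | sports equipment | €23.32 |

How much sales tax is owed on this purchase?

Tennis racket €174.76: sports equipment → 4% → €6.99
Olive oil (1 L) €19.02: unprepared groceries → 9.5% → €1.81
Jump rope €11.46: sports equipment → 4% → €0.46
Canned tomatoes €1.68: unprepared groceries → 9.5% → €0.16
Pet grooming €105.24: personal services → 5.25% → €5.53
Chicken breast (2 lb) €8.34: unprepared groceries → 9.5% → €0.79
Peanut butter €5.44: unprepared groceries → 9.5% → €0.52
Sleeping bag €70.23: sports equipment → 4% → €2.81
Yoga mat €23.32: sports equipment → 4% → €0.93
Total tax = €6.99 + €1.81 + €0.46 + €0.16 + €5.53 + €0.79 + €0.52 + €2.81 + €0.93 = €20.00

€20.00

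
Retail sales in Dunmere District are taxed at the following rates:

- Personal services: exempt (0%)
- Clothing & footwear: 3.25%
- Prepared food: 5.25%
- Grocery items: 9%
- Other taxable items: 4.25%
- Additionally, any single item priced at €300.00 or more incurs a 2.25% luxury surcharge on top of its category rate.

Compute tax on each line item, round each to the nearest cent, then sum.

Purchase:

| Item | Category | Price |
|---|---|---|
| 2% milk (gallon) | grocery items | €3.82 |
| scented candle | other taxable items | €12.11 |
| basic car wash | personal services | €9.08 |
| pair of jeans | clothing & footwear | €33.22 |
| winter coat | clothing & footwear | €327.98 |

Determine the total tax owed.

€19.97

2% milk (gallon) €3.82: grocery items → 9% → €0.34
Scented candle €12.11: other taxable items → 4.25% → €0.51
Basic car wash €9.08: personal services → 0% → €0.00
Pair of jeans €33.22: clothing & footwear → 3.25% → €1.08
Winter coat €327.98: clothing & footwear → 3.25% + 2.25% surcharge = 5.5% → €18.04
Total tax = €0.34 + €0.51 + €1.08 + €18.04 = €19.97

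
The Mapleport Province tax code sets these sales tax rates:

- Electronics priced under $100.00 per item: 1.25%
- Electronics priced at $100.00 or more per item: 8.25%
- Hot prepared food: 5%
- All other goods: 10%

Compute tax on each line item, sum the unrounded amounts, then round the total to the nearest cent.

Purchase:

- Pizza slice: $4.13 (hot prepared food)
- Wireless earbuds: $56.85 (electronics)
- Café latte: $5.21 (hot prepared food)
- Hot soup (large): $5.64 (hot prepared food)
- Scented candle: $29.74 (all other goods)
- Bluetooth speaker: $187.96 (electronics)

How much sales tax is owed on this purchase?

Pizza slice $4.13: hot prepared food → 5% → $0.2065
Wireless earbuds $56.85: electronics, under $100.00 → 1.25% → $0.710625
Café latte $5.21: hot prepared food → 5% → $0.2605
Hot soup (large) $5.64: hot prepared food → 5% → $0.282
Scented candle $29.74: all other goods → 10% → $2.974
Bluetooth speaker $187.96: electronics, $100.00 or more → 8.25% → $15.5067
Unrounded tax sum = $19.940325 → $19.94

$19.94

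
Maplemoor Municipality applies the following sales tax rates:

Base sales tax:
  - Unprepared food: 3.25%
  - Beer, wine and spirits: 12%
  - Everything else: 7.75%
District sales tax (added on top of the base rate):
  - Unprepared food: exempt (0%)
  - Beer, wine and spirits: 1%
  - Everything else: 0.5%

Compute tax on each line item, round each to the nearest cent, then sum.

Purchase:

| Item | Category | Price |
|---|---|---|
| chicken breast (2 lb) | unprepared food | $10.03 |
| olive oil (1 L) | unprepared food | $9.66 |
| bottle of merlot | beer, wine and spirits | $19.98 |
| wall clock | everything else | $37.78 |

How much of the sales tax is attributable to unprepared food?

$0.64

Chicken breast (2 lb) $10.03: unprepared food → 3.25% + 0% district = 3.25% → $0.33
Olive oil (1 L) $9.66: unprepared food → 3.25% + 0% district = 3.25% → $0.31
Tax on unprepared food = $0.33 + $0.31 = $0.64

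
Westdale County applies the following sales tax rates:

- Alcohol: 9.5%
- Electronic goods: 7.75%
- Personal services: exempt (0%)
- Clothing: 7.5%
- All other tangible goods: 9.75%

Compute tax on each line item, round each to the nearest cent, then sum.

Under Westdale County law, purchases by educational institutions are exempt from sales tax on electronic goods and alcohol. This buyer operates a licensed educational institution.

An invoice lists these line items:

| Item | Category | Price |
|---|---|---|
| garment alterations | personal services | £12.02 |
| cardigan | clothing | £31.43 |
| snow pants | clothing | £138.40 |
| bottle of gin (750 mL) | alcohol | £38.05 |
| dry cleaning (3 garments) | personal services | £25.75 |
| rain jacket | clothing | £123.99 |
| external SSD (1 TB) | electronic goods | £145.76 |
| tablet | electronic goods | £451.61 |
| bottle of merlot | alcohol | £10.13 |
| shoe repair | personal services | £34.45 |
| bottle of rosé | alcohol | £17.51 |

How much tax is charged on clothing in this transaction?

£22.04

Cardigan £31.43: clothing → 7.5% → £2.36
Snow pants £138.40: clothing → 7.5% → £10.38
Rain jacket £123.99: clothing → 7.5% → £9.30
Tax on clothing = £2.36 + £10.38 + £9.30 = £22.04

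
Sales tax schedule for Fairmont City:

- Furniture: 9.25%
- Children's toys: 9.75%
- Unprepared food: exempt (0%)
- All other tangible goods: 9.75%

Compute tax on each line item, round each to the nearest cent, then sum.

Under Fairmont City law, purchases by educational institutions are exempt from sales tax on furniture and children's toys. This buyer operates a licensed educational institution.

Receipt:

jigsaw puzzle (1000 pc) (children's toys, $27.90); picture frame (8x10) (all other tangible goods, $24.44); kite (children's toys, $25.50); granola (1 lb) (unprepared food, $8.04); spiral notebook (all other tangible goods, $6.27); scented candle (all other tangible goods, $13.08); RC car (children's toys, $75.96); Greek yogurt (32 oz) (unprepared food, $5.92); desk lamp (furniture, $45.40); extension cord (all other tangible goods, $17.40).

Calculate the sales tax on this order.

Jigsaw puzzle (1000 pc) $27.90: children's toys, buyer-exempt → 0% → $0.00
Picture frame (8x10) $24.44: all other tangible goods → 9.75% → $2.38
Kite $25.50: children's toys, buyer-exempt → 0% → $0.00
Granola (1 lb) $8.04: unprepared food → 0% → $0.00
Spiral notebook $6.27: all other tangible goods → 9.75% → $0.61
Scented candle $13.08: all other tangible goods → 9.75% → $1.28
RC car $75.96: children's toys, buyer-exempt → 0% → $0.00
Greek yogurt (32 oz) $5.92: unprepared food → 0% → $0.00
Desk lamp $45.40: furniture, buyer-exempt → 0% → $0.00
Extension cord $17.40: all other tangible goods → 9.75% → $1.70
Total tax = $2.38 + $0.61 + $1.28 + $1.70 = $5.97

$5.97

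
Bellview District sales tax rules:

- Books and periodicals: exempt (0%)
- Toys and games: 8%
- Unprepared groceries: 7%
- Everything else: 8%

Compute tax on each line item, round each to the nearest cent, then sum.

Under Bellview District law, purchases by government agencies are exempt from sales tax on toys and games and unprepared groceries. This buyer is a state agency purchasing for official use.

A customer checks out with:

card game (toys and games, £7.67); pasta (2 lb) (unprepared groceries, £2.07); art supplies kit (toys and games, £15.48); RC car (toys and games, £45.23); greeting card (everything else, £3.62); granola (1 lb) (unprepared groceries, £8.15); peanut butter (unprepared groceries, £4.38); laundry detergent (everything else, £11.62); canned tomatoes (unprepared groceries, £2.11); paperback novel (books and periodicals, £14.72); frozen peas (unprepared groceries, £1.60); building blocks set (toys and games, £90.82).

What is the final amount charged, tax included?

Card game £7.67: toys and games, buyer-exempt → 0% → £0.00
Pasta (2 lb) £2.07: unprepared groceries, buyer-exempt → 0% → £0.00
Art supplies kit £15.48: toys and games, buyer-exempt → 0% → £0.00
RC car £45.23: toys and games, buyer-exempt → 0% → £0.00
Greeting card £3.62: everything else → 8% → £0.29
Granola (1 lb) £8.15: unprepared groceries, buyer-exempt → 0% → £0.00
Peanut butter £4.38: unprepared groceries, buyer-exempt → 0% → £0.00
Laundry detergent £11.62: everything else → 8% → £0.93
Canned tomatoes £2.11: unprepared groceries, buyer-exempt → 0% → £0.00
Paperback novel £14.72: books and periodicals → 0% → £0.00
Frozen peas £1.60: unprepared groceries, buyer-exempt → 0% → £0.00
Building blocks set £90.82: toys and games, buyer-exempt → 0% → £0.00
Subtotal = £207.47; tax = £1.22; total due = £208.69

£208.69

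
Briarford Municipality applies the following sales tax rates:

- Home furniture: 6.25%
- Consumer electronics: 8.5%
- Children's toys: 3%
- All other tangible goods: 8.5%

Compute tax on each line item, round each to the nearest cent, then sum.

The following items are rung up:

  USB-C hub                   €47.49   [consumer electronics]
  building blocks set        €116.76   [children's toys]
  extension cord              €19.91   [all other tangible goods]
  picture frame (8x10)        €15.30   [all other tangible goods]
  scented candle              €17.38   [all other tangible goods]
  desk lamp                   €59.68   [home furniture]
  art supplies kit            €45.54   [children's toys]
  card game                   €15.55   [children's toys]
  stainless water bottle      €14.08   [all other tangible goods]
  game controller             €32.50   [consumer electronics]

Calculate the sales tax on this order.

€21.54

USB-C hub €47.49: consumer electronics → 8.5% → €4.04
Building blocks set €116.76: children's toys → 3% → €3.50
Extension cord €19.91: all other tangible goods → 8.5% → €1.69
Picture frame (8x10) €15.30: all other tangible goods → 8.5% → €1.30
Scented candle €17.38: all other tangible goods → 8.5% → €1.48
Desk lamp €59.68: home furniture → 6.25% → €3.73
Art supplies kit €45.54: children's toys → 3% → €1.37
Card game €15.55: children's toys → 3% → €0.47
Stainless water bottle €14.08: all other tangible goods → 8.5% → €1.20
Game controller €32.50: consumer electronics → 8.5% → €2.76
Total tax = €4.04 + €3.50 + €1.69 + €1.30 + €1.48 + €3.73 + €1.37 + €0.47 + €1.20 + €2.76 = €21.54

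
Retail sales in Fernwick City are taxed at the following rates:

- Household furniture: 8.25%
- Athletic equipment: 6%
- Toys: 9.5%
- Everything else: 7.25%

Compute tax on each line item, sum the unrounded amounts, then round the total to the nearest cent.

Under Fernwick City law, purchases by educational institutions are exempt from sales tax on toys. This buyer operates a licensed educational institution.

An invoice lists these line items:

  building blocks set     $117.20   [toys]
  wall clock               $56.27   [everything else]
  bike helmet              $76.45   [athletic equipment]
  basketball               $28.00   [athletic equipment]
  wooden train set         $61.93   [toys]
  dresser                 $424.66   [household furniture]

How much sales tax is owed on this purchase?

Building blocks set $117.20: toys, buyer-exempt → 0% → $0.00
Wall clock $56.27: everything else → 7.25% → $4.079575
Bike helmet $76.45: athletic equipment → 6% → $4.587
Basketball $28.00: athletic equipment → 6% → $1.68
Wooden train set $61.93: toys, buyer-exempt → 0% → $0.00
Dresser $424.66: household furniture → 8.25% → $35.03445
Unrounded tax sum = $45.381025 → $45.38

$45.38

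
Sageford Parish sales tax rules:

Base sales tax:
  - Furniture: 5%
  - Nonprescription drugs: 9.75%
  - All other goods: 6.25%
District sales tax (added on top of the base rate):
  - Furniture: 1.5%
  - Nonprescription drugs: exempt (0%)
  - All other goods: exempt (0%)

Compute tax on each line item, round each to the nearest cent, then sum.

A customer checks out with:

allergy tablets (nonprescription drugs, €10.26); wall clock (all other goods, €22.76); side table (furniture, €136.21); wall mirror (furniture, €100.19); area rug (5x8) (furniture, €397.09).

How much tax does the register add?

Allergy tablets €10.26: nonprescription drugs → 9.75% + 0% district = 9.75% → €1.00
Wall clock €22.76: all other goods → 6.25% + 0% district = 6.25% → €1.42
Side table €136.21: furniture → 5% + 1.5% district = 6.5% → €8.85
Wall mirror €100.19: furniture → 5% + 1.5% district = 6.5% → €6.51
Area rug (5x8) €397.09: furniture → 5% + 1.5% district = 6.5% → €25.81
Total tax = €1.00 + €1.42 + €8.85 + €6.51 + €25.81 = €43.59

€43.59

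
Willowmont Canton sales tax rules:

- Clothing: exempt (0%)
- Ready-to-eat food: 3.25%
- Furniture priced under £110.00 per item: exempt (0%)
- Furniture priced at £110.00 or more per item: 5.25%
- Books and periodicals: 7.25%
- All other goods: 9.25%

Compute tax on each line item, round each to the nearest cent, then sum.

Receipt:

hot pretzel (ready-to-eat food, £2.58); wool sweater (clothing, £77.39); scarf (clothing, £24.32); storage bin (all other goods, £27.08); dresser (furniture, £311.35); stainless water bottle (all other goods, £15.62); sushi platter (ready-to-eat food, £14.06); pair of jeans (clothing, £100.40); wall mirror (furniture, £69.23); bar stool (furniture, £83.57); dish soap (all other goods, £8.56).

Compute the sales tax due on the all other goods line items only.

Storage bin £27.08: all other goods → 9.25% → £2.50
Stainless water bottle £15.62: all other goods → 9.25% → £1.44
Dish soap £8.56: all other goods → 9.25% → £0.79
Tax on all other goods = £2.50 + £1.44 + £0.79 = £4.73

£4.73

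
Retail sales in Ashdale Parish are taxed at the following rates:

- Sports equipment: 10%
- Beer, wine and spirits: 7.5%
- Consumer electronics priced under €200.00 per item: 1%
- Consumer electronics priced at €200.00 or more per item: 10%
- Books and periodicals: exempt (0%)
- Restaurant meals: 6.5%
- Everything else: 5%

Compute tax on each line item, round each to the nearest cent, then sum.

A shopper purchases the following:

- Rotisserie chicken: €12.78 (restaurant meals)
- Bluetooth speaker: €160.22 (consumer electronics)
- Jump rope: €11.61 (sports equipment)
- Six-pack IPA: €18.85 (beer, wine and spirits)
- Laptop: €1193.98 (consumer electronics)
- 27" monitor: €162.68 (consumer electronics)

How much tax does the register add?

€126.03

Rotisserie chicken €12.78: restaurant meals → 6.5% → €0.83
Bluetooth speaker €160.22: consumer electronics, under €200.00 → 1% → €1.60
Jump rope €11.61: sports equipment → 10% → €1.16
Six-pack IPA €18.85: beer, wine and spirits → 7.5% → €1.41
Laptop €1193.98: consumer electronics, €200.00 or more → 10% → €119.40
27" monitor €162.68: consumer electronics, under €200.00 → 1% → €1.63
Total tax = €0.83 + €1.60 + €1.16 + €1.41 + €119.40 + €1.63 = €126.03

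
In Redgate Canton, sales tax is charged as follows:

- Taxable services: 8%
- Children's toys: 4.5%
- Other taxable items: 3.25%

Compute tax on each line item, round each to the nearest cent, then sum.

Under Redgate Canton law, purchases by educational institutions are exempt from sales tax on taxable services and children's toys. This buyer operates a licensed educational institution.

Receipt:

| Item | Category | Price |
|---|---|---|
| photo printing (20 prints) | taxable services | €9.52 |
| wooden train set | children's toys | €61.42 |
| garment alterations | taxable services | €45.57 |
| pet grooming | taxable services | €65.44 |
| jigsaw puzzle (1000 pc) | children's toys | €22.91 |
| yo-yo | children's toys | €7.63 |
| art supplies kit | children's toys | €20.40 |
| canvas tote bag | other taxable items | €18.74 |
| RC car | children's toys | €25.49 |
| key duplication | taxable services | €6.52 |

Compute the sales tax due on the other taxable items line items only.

€0.61

Canvas tote bag €18.74: other taxable items → 3.25% → €0.61
Tax on other taxable items = €0.61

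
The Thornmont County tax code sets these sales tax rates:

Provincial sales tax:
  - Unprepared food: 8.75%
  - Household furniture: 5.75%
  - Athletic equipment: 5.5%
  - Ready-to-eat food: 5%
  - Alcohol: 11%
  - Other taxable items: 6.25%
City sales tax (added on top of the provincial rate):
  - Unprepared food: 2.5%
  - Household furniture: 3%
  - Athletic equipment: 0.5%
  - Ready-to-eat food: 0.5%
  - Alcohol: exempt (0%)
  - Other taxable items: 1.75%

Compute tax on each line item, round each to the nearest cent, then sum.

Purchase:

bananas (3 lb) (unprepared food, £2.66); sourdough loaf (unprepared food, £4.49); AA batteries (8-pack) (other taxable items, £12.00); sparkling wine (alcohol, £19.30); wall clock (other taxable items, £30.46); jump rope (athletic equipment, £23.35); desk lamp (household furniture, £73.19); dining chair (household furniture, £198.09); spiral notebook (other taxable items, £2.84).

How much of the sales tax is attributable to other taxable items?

AA batteries (8-pack) £12.00: other taxable items → 6.25% + 1.75% city = 8% → £0.96
Wall clock £30.46: other taxable items → 6.25% + 1.75% city = 8% → £2.44
Spiral notebook £2.84: other taxable items → 6.25% + 1.75% city = 8% → £0.23
Tax on other taxable items = £0.96 + £2.44 + £0.23 = £3.63

£3.63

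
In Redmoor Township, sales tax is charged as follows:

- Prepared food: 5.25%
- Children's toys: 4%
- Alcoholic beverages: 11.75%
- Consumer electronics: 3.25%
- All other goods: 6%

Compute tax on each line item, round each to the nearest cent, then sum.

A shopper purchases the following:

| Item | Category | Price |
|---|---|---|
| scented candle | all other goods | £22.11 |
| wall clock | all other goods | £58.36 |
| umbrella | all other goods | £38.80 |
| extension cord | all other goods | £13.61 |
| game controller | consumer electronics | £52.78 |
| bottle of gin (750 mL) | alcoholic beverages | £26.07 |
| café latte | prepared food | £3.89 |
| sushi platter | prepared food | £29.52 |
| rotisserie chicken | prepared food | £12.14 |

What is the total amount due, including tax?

Scented candle £22.11: all other goods → 6% → £1.33
Wall clock £58.36: all other goods → 6% → £3.50
Umbrella £38.80: all other goods → 6% → £2.33
Extension cord £13.61: all other goods → 6% → £0.82
Game controller £52.78: consumer electronics → 3.25% → £1.72
Bottle of gin (750 mL) £26.07: alcoholic beverages → 11.75% → £3.06
Café latte £3.89: prepared food → 5.25% → £0.20
Sushi platter £29.52: prepared food → 5.25% → £1.55
Rotisserie chicken £12.14: prepared food → 5.25% → £0.64
Subtotal = £257.28; tax = £15.15; total due = £272.43

£272.43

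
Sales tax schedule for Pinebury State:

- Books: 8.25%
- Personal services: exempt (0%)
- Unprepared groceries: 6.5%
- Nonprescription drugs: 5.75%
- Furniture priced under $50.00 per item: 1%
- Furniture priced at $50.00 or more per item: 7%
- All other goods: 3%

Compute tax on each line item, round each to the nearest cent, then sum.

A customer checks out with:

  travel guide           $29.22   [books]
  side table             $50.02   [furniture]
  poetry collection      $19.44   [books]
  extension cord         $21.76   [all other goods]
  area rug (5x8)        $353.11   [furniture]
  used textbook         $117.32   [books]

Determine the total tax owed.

$42.56

Travel guide $29.22: books → 8.25% → $2.41
Side table $50.02: furniture, $50.00 or more → 7% → $3.50
Poetry collection $19.44: books → 8.25% → $1.60
Extension cord $21.76: all other goods → 3% → $0.65
Area rug (5x8) $353.11: furniture, $50.00 or more → 7% → $24.72
Used textbook $117.32: books → 8.25% → $9.68
Total tax = $2.41 + $3.50 + $1.60 + $0.65 + $24.72 + $9.68 = $42.56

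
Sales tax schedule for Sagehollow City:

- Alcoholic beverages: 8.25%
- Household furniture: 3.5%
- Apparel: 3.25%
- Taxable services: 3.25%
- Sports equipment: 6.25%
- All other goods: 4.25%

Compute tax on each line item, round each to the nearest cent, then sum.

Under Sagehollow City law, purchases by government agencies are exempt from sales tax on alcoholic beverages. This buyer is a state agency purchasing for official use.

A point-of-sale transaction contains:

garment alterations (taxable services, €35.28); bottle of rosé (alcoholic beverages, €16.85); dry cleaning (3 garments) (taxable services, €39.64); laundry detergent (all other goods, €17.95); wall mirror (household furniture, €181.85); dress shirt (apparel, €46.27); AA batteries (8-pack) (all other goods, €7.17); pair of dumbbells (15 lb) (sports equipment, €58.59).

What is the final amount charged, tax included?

€418.62

Garment alterations €35.28: taxable services → 3.25% → €1.15
Bottle of rosé €16.85: alcoholic beverages, buyer-exempt → 0% → €0.00
Dry cleaning (3 garments) €39.64: taxable services → 3.25% → €1.29
Laundry detergent €17.95: all other goods → 4.25% → €0.76
Wall mirror €181.85: household furniture → 3.5% → €6.36
Dress shirt €46.27: apparel → 3.25% → €1.50
AA batteries (8-pack) €7.17: all other goods → 4.25% → €0.30
Pair of dumbbells (15 lb) €58.59: sports equipment → 6.25% → €3.66
Subtotal = €403.60; tax = €15.02; total due = €418.62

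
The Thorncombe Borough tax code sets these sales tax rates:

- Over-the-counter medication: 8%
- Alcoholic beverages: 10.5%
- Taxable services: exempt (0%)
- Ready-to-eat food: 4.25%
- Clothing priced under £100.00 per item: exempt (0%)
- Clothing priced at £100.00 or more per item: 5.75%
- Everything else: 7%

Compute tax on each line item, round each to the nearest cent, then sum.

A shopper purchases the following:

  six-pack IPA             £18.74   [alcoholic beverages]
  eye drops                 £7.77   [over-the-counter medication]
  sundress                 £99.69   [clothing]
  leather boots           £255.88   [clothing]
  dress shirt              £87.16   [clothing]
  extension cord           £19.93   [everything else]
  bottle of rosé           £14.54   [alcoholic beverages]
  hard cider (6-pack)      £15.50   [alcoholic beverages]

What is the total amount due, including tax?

£541.07

Six-pack IPA £18.74: alcoholic beverages → 10.5% → £1.97
Eye drops £7.77: over-the-counter medication → 8% → £0.62
Sundress £99.69: clothing, under £100.00 → 0% → £0.00
Leather boots £255.88: clothing, £100.00 or more → 5.75% → £14.71
Dress shirt £87.16: clothing, under £100.00 → 0% → £0.00
Extension cord £19.93: everything else → 7% → £1.40
Bottle of rosé £14.54: alcoholic beverages → 10.5% → £1.53
Hard cider (6-pack) £15.50: alcoholic beverages → 10.5% → £1.63
Subtotal = £519.21; tax = £21.86; total due = £541.07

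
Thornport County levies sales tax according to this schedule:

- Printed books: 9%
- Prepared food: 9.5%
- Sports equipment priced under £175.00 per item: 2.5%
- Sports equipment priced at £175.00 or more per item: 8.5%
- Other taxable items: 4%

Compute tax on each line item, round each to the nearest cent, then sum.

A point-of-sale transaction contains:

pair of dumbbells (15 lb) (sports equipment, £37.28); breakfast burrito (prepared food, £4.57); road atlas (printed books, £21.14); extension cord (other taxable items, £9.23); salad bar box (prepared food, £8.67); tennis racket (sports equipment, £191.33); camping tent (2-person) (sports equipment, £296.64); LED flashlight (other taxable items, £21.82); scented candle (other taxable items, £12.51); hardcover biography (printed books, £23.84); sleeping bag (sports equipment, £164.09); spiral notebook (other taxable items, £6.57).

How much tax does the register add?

Pair of dumbbells (15 lb) £37.28: sports equipment, under £175.00 → 2.5% → £0.93
Breakfast burrito £4.57: prepared food → 9.5% → £0.43
Road atlas £21.14: printed books → 9% → £1.90
Extension cord £9.23: other taxable items → 4% → £0.37
Salad bar box £8.67: prepared food → 9.5% → £0.82
Tennis racket £191.33: sports equipment, £175.00 or more → 8.5% → £16.26
Camping tent (2-person) £296.64: sports equipment, £175.00 or more → 8.5% → £25.21
LED flashlight £21.82: other taxable items → 4% → £0.87
Scented candle £12.51: other taxable items → 4% → £0.50
Hardcover biography £23.84: printed books → 9% → £2.15
Sleeping bag £164.09: sports equipment, under £175.00 → 2.5% → £4.10
Spiral notebook £6.57: other taxable items → 4% → £0.26
Total tax = £0.93 + £0.43 + £1.90 + £0.37 + £0.82 + £16.26 + £25.21 + £0.87 + £0.50 + £2.15 + £4.10 + £0.26 = £53.80

£53.80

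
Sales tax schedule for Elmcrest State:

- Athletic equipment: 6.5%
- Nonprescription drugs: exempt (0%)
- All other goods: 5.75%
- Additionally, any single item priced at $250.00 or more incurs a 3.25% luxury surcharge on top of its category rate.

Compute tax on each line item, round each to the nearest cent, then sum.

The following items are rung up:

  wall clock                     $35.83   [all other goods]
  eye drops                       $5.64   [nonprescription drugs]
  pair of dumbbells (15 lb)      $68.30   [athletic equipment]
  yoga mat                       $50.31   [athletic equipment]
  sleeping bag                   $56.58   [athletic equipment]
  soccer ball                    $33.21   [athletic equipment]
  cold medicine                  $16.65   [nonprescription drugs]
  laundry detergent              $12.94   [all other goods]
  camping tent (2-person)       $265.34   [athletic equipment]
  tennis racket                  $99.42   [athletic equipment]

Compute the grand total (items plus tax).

Wall clock $35.83: all other goods → 5.75% → $2.06
Eye drops $5.64: nonprescription drugs → 0% → $0.00
Pair of dumbbells (15 lb) $68.30: athletic equipment → 6.5% → $4.44
Yoga mat $50.31: athletic equipment → 6.5% → $3.27
Sleeping bag $56.58: athletic equipment → 6.5% → $3.68
Soccer ball $33.21: athletic equipment → 6.5% → $2.16
Cold medicine $16.65: nonprescription drugs → 0% → $0.00
Laundry detergent $12.94: all other goods → 5.75% → $0.74
Camping tent (2-person) $265.34: athletic equipment → 6.5% + 3.25% surcharge = 9.75% → $25.87
Tennis racket $99.42: athletic equipment → 6.5% → $6.46
Subtotal = $644.22; tax = $48.68; total due = $692.90

$692.90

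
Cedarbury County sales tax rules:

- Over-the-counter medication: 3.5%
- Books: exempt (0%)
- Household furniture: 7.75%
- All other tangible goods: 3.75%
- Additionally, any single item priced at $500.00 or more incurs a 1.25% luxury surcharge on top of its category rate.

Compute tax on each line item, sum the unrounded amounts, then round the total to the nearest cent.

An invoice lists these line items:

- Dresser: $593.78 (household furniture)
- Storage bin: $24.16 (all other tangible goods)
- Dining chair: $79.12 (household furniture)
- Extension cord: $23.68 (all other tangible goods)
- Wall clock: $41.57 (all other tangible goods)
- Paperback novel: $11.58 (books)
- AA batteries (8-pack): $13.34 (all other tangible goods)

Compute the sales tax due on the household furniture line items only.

Dresser $593.78: household furniture → 7.75% + 1.25% surcharge = 9% → $53.4402
Dining chair $79.12: household furniture → 7.75% → $6.1318
Tax on household furniture: unrounded sum = $59.572 → $59.57

$59.57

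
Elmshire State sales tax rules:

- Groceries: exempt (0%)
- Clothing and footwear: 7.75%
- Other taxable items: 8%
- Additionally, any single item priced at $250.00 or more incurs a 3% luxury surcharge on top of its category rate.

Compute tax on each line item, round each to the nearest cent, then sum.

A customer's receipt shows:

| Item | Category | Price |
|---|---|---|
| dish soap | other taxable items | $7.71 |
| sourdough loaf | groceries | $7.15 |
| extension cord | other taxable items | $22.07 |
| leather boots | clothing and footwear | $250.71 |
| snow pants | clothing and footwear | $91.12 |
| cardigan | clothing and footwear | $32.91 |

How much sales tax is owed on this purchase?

Dish soap $7.71: other taxable items → 8% → $0.62
Sourdough loaf $7.15: groceries → 0% → $0.00
Extension cord $22.07: other taxable items → 8% → $1.77
Leather boots $250.71: clothing and footwear → 7.75% + 3% surcharge = 10.75% → $26.95
Snow pants $91.12: clothing and footwear → 7.75% → $7.06
Cardigan $32.91: clothing and footwear → 7.75% → $2.55
Total tax = $0.62 + $1.77 + $26.95 + $7.06 + $2.55 = $38.95

$38.95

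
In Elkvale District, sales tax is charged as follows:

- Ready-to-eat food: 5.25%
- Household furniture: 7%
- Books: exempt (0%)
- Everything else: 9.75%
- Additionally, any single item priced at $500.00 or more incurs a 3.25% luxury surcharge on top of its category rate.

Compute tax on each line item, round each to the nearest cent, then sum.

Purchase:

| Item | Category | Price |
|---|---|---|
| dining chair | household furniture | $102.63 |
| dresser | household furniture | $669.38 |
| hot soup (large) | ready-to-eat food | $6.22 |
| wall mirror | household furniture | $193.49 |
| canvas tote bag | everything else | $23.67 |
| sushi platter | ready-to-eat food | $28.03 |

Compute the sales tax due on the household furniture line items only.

$89.33

Dining chair $102.63: household furniture → 7% → $7.18
Dresser $669.38: household furniture → 7% + 3.25% surcharge = 10.25% → $68.61
Wall mirror $193.49: household furniture → 7% → $13.54
Tax on household furniture = $7.18 + $68.61 + $13.54 = $89.33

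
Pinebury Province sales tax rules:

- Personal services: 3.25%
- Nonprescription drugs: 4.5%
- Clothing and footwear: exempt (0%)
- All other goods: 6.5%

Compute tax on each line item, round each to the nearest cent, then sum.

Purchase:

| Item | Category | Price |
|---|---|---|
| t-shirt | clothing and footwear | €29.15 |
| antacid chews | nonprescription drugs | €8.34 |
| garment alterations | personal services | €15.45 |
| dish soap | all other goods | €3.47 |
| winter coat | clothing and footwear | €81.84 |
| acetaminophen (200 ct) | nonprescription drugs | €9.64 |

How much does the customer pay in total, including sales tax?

€149.43

T-shirt €29.15: clothing and footwear → 0% → €0.00
Antacid chews €8.34: nonprescription drugs → 4.5% → €0.38
Garment alterations €15.45: personal services → 3.25% → €0.50
Dish soap €3.47: all other goods → 6.5% → €0.23
Winter coat €81.84: clothing and footwear → 0% → €0.00
Acetaminophen (200 ct) €9.64: nonprescription drugs → 4.5% → €0.43
Subtotal = €147.89; tax = €1.54; total due = €149.43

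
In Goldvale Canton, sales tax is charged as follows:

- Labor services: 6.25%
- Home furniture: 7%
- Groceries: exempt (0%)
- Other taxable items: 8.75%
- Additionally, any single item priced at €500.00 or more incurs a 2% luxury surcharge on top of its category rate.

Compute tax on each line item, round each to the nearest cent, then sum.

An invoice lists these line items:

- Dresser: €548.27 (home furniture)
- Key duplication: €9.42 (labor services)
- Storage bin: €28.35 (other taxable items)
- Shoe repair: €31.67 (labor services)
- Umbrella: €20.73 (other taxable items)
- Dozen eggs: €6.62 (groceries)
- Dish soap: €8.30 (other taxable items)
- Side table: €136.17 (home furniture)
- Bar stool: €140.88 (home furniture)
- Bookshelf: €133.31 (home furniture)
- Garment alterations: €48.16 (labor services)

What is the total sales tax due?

Dresser €548.27: home furniture → 7% + 2% surcharge = 9% → €49.34
Key duplication €9.42: labor services → 6.25% → €0.59
Storage bin €28.35: other taxable items → 8.75% → €2.48
Shoe repair €31.67: labor services → 6.25% → €1.98
Umbrella €20.73: other taxable items → 8.75% → €1.81
Dozen eggs €6.62: groceries → 0% → €0.00
Dish soap €8.30: other taxable items → 8.75% → €0.73
Side table €136.17: home furniture → 7% → €9.53
Bar stool €140.88: home furniture → 7% → €9.86
Bookshelf €133.31: home furniture → 7% → €9.33
Garment alterations €48.16: labor services → 6.25% → €3.01
Total tax = €49.34 + €0.59 + €2.48 + €1.98 + €1.81 + €0.73 + €9.53 + €9.86 + €9.33 + €3.01 = €88.66

€88.66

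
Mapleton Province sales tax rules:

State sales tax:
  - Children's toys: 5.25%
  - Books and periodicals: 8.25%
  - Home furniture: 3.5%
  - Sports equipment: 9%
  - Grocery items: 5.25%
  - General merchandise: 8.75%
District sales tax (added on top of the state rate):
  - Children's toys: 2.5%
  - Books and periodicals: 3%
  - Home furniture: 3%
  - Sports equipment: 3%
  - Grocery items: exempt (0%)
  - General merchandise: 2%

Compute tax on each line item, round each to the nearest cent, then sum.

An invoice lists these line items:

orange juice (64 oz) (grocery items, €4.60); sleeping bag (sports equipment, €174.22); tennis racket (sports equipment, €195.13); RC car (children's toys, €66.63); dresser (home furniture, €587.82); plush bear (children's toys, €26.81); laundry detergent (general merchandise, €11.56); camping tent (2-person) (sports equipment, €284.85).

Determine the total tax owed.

Orange juice (64 oz) €4.60: grocery items → 5.25% + 0% district = 5.25% → €0.24
Sleeping bag €174.22: sports equipment → 9% + 3% district = 12% → €20.91
Tennis racket €195.13: sports equipment → 9% + 3% district = 12% → €23.42
RC car €66.63: children's toys → 5.25% + 2.5% district = 7.75% → €5.16
Dresser €587.82: home furniture → 3.5% + 3% district = 6.5% → €38.21
Plush bear €26.81: children's toys → 5.25% + 2.5% district = 7.75% → €2.08
Laundry detergent €11.56: general merchandise → 8.75% + 2% district = 10.75% → €1.24
Camping tent (2-person) €284.85: sports equipment → 9% + 3% district = 12% → €34.18
Total tax = €0.24 + €20.91 + €23.42 + €5.16 + €38.21 + €2.08 + €1.24 + €34.18 = €125.44

€125.44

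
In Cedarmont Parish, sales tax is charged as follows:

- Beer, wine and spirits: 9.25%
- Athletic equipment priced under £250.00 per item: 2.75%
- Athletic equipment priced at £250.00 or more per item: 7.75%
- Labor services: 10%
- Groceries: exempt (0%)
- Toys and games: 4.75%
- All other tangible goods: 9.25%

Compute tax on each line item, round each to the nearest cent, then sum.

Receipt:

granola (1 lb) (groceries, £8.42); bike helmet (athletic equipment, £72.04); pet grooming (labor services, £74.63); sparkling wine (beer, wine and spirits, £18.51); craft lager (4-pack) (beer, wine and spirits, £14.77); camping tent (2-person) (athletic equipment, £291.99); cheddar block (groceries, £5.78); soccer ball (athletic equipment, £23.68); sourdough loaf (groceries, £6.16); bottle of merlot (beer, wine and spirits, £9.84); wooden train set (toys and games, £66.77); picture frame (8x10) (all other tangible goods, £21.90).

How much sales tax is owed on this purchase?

Granola (1 lb) £8.42: groceries → 0% → £0.00
Bike helmet £72.04: athletic equipment, under £250.00 → 2.75% → £1.98
Pet grooming £74.63: labor services → 10% → £7.46
Sparkling wine £18.51: beer, wine and spirits → 9.25% → £1.71
Craft lager (4-pack) £14.77: beer, wine and spirits → 9.25% → £1.37
Camping tent (2-person) £291.99: athletic equipment, £250.00 or more → 7.75% → £22.63
Cheddar block £5.78: groceries → 0% → £0.00
Soccer ball £23.68: athletic equipment, under £250.00 → 2.75% → £0.65
Sourdough loaf £6.16: groceries → 0% → £0.00
Bottle of merlot £9.84: beer, wine and spirits → 9.25% → £0.91
Wooden train set £66.77: toys and games → 4.75% → £3.17
Picture frame (8x10) £21.90: all other tangible goods → 9.25% → £2.03
Total tax = £1.98 + £7.46 + £1.71 + £1.37 + £22.63 + £0.65 + £0.91 + £3.17 + £2.03 = £41.91

£41.91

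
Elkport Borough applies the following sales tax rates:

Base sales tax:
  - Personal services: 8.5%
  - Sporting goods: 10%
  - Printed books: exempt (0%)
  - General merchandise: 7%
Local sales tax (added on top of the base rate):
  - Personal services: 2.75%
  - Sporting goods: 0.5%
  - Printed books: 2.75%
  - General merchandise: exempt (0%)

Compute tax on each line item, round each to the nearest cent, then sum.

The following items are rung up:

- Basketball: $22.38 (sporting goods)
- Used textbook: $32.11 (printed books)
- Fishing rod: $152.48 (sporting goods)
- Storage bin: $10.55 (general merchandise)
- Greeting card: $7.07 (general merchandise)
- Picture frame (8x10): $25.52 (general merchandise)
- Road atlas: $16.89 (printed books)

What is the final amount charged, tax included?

$289.72

Basketball $22.38: sporting goods → 10% + 0.5% local = 10.5% → $2.35
Used textbook $32.11: printed books → 0% + 2.75% local = 2.75% → $0.88
Fishing rod $152.48: sporting goods → 10% + 0.5% local = 10.5% → $16.01
Storage bin $10.55: general merchandise → 7% + 0% local = 7% → $0.74
Greeting card $7.07: general merchandise → 7% + 0% local = 7% → $0.49
Picture frame (8x10) $25.52: general merchandise → 7% + 0% local = 7% → $1.79
Road atlas $16.89: printed books → 0% + 2.75% local = 2.75% → $0.46
Subtotal = $267.00; tax = $22.72; total due = $289.72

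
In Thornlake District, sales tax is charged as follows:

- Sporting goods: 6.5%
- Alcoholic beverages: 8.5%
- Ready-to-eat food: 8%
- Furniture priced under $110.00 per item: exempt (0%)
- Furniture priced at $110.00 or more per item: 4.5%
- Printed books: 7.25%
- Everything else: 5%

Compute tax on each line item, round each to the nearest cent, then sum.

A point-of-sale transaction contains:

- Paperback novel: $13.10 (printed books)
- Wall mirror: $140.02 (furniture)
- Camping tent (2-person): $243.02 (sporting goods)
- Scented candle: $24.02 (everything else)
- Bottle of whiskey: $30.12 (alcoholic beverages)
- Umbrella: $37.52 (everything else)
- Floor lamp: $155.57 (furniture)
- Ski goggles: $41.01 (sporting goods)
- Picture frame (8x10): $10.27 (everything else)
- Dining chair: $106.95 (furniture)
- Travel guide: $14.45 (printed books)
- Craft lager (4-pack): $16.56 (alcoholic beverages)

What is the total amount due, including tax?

$873.94

Paperback novel $13.10: printed books → 7.25% → $0.95
Wall mirror $140.02: furniture, $110.00 or more → 4.5% → $6.30
Camping tent (2-person) $243.02: sporting goods → 6.5% → $15.80
Scented candle $24.02: everything else → 5% → $1.20
Bottle of whiskey $30.12: alcoholic beverages → 8.5% → $2.56
Umbrella $37.52: everything else → 5% → $1.88
Floor lamp $155.57: furniture, $110.00 or more → 4.5% → $7.00
Ski goggles $41.01: sporting goods → 6.5% → $2.67
Picture frame (8x10) $10.27: everything else → 5% → $0.51
Dining chair $106.95: furniture, under $110.00 → 0% → $0.00
Travel guide $14.45: printed books → 7.25% → $1.05
Craft lager (4-pack) $16.56: alcoholic beverages → 8.5% → $1.41
Subtotal = $832.61; tax = $41.33; total due = $873.94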